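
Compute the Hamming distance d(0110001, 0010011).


Count differing positions: . ^ . . . ^ . = 2 differences

2


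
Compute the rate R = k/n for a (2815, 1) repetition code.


Rate = k/n = 1/2815

1/2815


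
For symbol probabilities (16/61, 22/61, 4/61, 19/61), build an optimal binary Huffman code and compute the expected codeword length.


Huffman construction (repeatedly merge the two least-probable nodes; each merge adds 1 bit to every symbol beneath it): 4/61 + 16/61 = 20/61; 19/61 + 20/61 = 39/61; 22/61 + 39/61 = 1. Resulting codeword lengths (in the order the probabilities were given): (3, 1, 3, 2). L_avg = sum(p_i * l_i) = 16/61*3 + 22/61*1 + 4/61*3 + 19/61*2 = 120/61 = 1.9672

1.9672 bits


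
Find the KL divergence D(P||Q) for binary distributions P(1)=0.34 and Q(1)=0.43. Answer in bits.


KL = p*log2(p/q) + (1-p)*log2((1-p)/(1-q)) = 0.34*log2(0.34/0.43) + 0.66*log2(0.66/0.57) = 0.0244

0.0244 bits


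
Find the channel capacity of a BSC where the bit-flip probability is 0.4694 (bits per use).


H(p) = -p*log2(p) - (1-p)*log2(1-p) = -0.4694*log2(0.4694) - 0.5306*log2(0.5306) = 0.512167 + 0.485129 = 0.9973. C = 1 - H(p) = 1 - 0.9973 = 0.0027

0.0027 bits


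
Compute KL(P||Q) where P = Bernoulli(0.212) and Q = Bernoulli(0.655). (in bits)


KL = p*log2(p/q) + (1-p)*log2((1-p)/(1-q)) = 0.212*log2(0.212/0.655) + 0.788*log2(0.788/0.345) = 0.594

0.594 bits


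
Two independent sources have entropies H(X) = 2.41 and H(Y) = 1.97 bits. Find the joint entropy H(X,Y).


For independent variables, H(X,Y) = H(X) + H(Y) = 2.41 + 1.97 = 4.38

4.38 bits


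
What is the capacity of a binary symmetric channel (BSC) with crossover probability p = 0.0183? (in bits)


H(p) = -p*log2(p) - (1-p)*log2(1-p) = -0.0183*log2(0.0183) - 0.9817*log2(0.9817) = 0.105628 + 0.026158 = 0.1318. C = 1 - H(p) = 1 - 0.1318 = 0.8682

0.8682 bits


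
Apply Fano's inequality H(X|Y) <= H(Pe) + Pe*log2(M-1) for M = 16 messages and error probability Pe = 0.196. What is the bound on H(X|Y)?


H(Pe) = -Pe*log2(Pe) - (1-Pe)*log2(1-Pe) = -0.196*log2(0.196) - 0.804*log2(0.804) = 0.460811 + 0.253045 = 0.7139. Pe*log2(M-1) = 0.196*log2(15) = 0.765751. Bound = H(Pe) + Pe*log2(M-1) = 0.460811 + 0.253045 + 0.765751 = 1.4796

1.4796 bits


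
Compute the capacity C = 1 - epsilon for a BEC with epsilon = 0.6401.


C = 1 - epsilon = 1 - 0.6401 = 0.3599

0.3599 bits


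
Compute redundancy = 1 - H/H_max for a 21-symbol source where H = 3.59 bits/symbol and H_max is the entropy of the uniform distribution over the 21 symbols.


H_max = log2(K) = log2(21) = 4.3923 bits/symbol. Redundancy = 1 - H/H_max = 1 - 3.59/4.3923 = 1 - 0.8173 = 0.1827

0.1827


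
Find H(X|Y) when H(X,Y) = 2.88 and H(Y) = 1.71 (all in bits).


H(X|Y) = H(X,Y) - H(Y) = 2.88 - 1.71 = 1.17

1.17 bits


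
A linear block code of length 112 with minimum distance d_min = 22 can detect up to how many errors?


Detection capability = d_min - 1 = 22 - 1 = 21

21 errors


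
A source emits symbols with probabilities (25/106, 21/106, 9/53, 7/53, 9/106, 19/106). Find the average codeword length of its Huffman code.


Huffman construction (repeatedly merge the two least-probable nodes; each merge adds 1 bit to every symbol beneath it): 9/106 + 7/53 = 23/106; 9/53 + 19/106 = 37/106; 21/106 + 23/106 = 22/53; 25/106 + 37/106 = 31/53; 22/53 + 31/53 = 1. Resulting codeword lengths (in the order the probabilities were given): (2, 2, 3, 3, 3, 3). L_avg = sum(p_i * l_i) = 25/106*2 + 21/106*2 + 9/53*3 + 7/53*3 + 9/106*3 + 19/106*3 = 136/53 = 2.566

2.566 bits


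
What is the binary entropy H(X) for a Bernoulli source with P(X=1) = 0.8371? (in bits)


H = -p*log2(p) - (1-p)*log2(1-p). -0.8371*log2(0.8371) = 0.214740; -0.1629*log2(0.1629) = 0.426463. H = 0.214740 + 0.426463 = 0.6412

0.6412 bits


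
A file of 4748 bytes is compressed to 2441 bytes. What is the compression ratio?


Ratio = original / compressed = 4748 / 2441 = 1.9451

1.9451


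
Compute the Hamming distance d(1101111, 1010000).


Count differing positions: . ^ ^ ^ ^ ^ ^ = 6 differences

6


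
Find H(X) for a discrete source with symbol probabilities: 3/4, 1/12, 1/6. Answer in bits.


H = -sum(p_i * log2(p_i)). Terms: -(3/4)*log2(3/4) = 0.311278; -(1/12)*log2(1/12) = 0.298747; -(1/6)*log2(1/6) = 0.430827. H = 0.311278 + 0.298747 + 0.430827 = 1.0409

1.0409 bits


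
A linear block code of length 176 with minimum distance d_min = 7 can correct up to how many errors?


Correction capability = floor((d-1)/2) = floor((7-1)/2) = 3

3 errors


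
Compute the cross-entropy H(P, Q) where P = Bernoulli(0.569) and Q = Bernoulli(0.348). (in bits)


H(P,Q) = -p*log2(q) - (1-p)*log2(1-q). -0.569*log2(0.348) = 0.866496; -0.431*log2(0.652) = 0.265951. H(P,Q) = 0.866496 + 0.265951 = 1.1324

1.1324 bits


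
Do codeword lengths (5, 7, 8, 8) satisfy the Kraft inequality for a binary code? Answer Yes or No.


Kraft sum = sum(2^(-l_i)) = 0.0469, need <= 1. Result: satisfied (a binary prefix-free code with these lengths exists)

Yes


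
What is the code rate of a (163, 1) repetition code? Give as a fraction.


Rate = k/n = 1/163

1/163


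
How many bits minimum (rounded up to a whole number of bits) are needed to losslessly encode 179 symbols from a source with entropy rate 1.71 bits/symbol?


Minimum bits >= n * H = 179 * 1.71 = 306.09, rounded up to a whole number of bits = 307

307 bits


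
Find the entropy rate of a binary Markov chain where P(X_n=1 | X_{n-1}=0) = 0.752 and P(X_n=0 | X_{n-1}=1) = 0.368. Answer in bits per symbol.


Stationary distribution: pi_0 = p10/(p01+p10) = 0.3286, pi_1 = 0.6714. Entropy rate H' = pi_0*H(p01) + pi_1*H(p10) = 0.3286*0.8081 + 0.6714*0.9491 = 0.9028

0.9028 bits/symbol


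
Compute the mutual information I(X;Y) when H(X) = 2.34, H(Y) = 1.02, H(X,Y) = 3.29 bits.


I(X;Y) = H(X) + H(Y) - H(X,Y) = 2.34 + 1.02 - 3.29 = 0.07

0.07 bits


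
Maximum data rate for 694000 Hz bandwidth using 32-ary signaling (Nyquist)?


Rate = 2 * B * log2(M) = 2 * 694000 * 5.0 = 6940000.0

6940000.0 bps


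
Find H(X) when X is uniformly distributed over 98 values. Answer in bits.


H = log2(n) = log2(98) = 6.6147

6.6147 bits


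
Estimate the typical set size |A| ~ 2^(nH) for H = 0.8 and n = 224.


log2|A_typical| = nH = 224 * 0.8 = 179.2, so |A_typical| ~ 2^179.2 = 8.802e+53

8.802e+53


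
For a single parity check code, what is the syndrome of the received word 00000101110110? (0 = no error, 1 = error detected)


Syndrome = XOR of all bits = 0 XOR 0 XOR 0 XOR 0 XOR 0 XOR 1 XOR 0 XOR 1 XOR 1 XOR 1 XOR 0 XOR 1 XOR 1 XOR 0 = 0

0


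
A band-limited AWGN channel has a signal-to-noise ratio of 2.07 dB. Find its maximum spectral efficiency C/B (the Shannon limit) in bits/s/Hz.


SNR_linear = 10^(2.07/10) = 1.6106; C/B = log2(1 + SNR_linear) = log2(1 + 1.6106) = 1.3844

1.3844 bits/s/Hz


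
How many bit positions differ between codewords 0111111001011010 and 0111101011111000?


Count differing positions: . . . . . ^ . . ^ . ^ . . . ^ . = 4 differences

4


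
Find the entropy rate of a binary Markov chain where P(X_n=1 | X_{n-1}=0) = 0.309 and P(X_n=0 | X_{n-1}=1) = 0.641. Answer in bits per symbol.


Stationary distribution: pi_0 = p10/(p01+p10) = 0.6747, pi_1 = 0.3253. Entropy rate H' = pi_0*H(p01) + pi_1*H(p10) = 0.6747*0.892 + 0.3253*0.9418 = 0.9082

0.9082 bits/symbol


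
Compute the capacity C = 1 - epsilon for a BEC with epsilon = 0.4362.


C = 1 - epsilon = 1 - 0.4362 = 0.5638

0.5638 bits


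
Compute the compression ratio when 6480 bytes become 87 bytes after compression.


Ratio = original / compressed = 6480 / 87 = 74.4828

74.4828


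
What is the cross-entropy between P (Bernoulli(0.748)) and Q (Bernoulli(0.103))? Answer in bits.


H(P,Q) = -p*log2(q) - (1-p)*log2(1-q). -0.748*log2(0.103) = 2.452904; -0.252*log2(0.897) = 0.039519. H(P,Q) = 2.452904 + 0.039519 = 2.4924

2.4924 bits


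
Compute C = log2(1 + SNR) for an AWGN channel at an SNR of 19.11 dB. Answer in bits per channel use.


SNR_linear = 10^(19.11/10) = 81.4704; C = log2(1 + SNR_linear) = log2(1 + 81.4704) = 6.3658

6.3658 bits/channel use


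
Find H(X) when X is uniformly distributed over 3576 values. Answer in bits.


H = log2(n) = log2(3576) = 11.8041

11.8041 bits


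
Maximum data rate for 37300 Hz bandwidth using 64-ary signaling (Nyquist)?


Rate = 2 * B * log2(M) = 2 * 37300 * 6.0 = 447600.0

447600.0 bps


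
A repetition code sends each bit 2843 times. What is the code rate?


Rate = k/n = 1/2843

1/2843


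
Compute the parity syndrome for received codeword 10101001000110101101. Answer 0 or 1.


Syndrome = XOR of all bits = 1 XOR 0 XOR 1 XOR 0 XOR 1 XOR 0 XOR 0 XOR 1 XOR 0 XOR 0 XOR 0 XOR 1 XOR 1 XOR 0 XOR 1 XOR 0 XOR 1 XOR 1 XOR 0 XOR 1 = 0

0


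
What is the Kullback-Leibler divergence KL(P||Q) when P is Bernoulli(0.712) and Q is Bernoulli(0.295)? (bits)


KL = p*log2(p/q) + (1-p)*log2((1-p)/(1-q)) = 0.712*log2(0.712/0.295) + 0.288*log2(0.288/0.705) = 0.5331

0.5331 bits


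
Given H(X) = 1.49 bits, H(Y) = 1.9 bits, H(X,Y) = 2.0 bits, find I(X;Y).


I(X;Y) = H(X) + H(Y) - H(X,Y) = 1.49 + 1.9 - 2.0 = 1.39

1.39 bits


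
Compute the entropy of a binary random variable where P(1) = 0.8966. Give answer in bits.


H = -p*log2(p) - (1-p)*log2(1-p). -0.8966*log2(0.8966) = 0.141182; -0.1034*log2(0.1034) = 0.338500. H = 0.141182 + 0.338500 = 0.4797

0.4797 bits


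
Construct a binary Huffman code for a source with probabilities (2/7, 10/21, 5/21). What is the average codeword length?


Huffman construction (repeatedly merge the two least-probable nodes; each merge adds 1 bit to every symbol beneath it): 5/21 + 2/7 = 11/21; 10/21 + 11/21 = 1. Resulting codeword lengths (in the order the probabilities were given): (2, 1, 2). L_avg = sum(p_i * l_i) = 2/7*2 + 10/21*1 + 5/21*2 = 32/21 = 1.5238

1.5238 bits


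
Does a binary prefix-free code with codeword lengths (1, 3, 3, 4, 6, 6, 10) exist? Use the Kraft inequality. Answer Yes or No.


Kraft sum = sum(2^(-l_i)) = 0.8447, need <= 1. Result: satisfied (a binary prefix-free code with these lengths exists)

Yes


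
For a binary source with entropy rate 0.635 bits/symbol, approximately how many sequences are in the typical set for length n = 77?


log2|A_typical| = nH = 77 * 0.635 = 48.895, so |A_typical| ~ 2^48.895 = 5.234e+14

5.234e+14


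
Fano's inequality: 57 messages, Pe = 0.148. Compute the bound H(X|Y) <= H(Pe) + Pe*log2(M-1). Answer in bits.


H(Pe) = -Pe*log2(Pe) - (1-Pe)*log2(1-Pe) = -0.148*log2(0.148) - 0.852*log2(0.852) = 0.407937 + 0.196876 = 0.6048. Pe*log2(M-1) = 0.148*log2(56) = 0.859489. Bound = H(Pe) + Pe*log2(M-1) = 0.407937 + 0.196876 + 0.859489 = 1.4643

1.4643 bits


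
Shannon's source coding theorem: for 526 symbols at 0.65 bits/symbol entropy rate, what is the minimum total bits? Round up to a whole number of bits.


Minimum bits >= n * H = 526 * 0.65 = 341.9, rounded up to a whole number of bits = 342

342 bits


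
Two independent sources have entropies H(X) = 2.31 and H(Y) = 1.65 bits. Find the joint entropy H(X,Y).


For independent variables, H(X,Y) = H(X) + H(Y) = 2.31 + 1.65 = 3.96

3.96 bits


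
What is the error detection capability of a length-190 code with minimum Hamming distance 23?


Detection capability = d_min - 1 = 23 - 1 = 22

22 errors


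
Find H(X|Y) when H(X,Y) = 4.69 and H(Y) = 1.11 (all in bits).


H(X|Y) = H(X,Y) - H(Y) = 4.69 - 1.11 = 3.58

3.58 bits


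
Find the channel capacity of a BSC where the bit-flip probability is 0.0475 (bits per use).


H(p) = -p*log2(p) - (1-p)*log2(1-p) = -0.0475*log2(0.0475) - 0.9525*log2(0.9525) = 0.208807 + 0.066874 = 0.2757. C = 1 - H(p) = 1 - 0.2757 = 0.7243

0.7243 bits


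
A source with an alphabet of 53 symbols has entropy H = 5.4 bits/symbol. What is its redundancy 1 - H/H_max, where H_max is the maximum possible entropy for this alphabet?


H_max = log2(K) = log2(53) = 5.7279 bits/symbol. Redundancy = 1 - H/H_max = 1 - 5.4/5.7279 = 1 - 0.9428 = 0.0572

0.0572


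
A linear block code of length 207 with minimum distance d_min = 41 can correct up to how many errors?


Correction capability = floor((d-1)/2) = floor((41-1)/2) = 20

20 errors


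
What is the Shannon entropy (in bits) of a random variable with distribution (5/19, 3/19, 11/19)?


H = -sum(p_i * log2(p_i)). Terms: -(5/19)*log2(5/19) = 0.506842; -(3/19)*log2(3/19) = 0.420468; -(11/19)*log2(11/19) = 0.456498. H = 0.506842 + 0.420468 + 0.456498 = 1.3838

1.3838 bits


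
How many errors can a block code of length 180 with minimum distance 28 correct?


Correction capability = floor((d-1)/2) = floor((28-1)/2) = 13

13 errors


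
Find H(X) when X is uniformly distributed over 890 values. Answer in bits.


H = log2(n) = log2(890) = 9.7977

9.7977 bits


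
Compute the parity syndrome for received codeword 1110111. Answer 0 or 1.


Syndrome = XOR of all bits = 1 XOR 1 XOR 1 XOR 0 XOR 1 XOR 1 XOR 1 = 0

0


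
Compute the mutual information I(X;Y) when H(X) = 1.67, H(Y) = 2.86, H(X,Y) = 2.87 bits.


I(X;Y) = H(X) + H(Y) - H(X,Y) = 1.67 + 2.86 - 2.87 = 1.66

1.66 bits


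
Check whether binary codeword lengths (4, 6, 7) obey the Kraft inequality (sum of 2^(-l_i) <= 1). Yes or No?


Kraft sum = sum(2^(-l_i)) = 0.0859, need <= 1. Result: satisfied (a binary prefix-free code with these lengths exists)

Yes


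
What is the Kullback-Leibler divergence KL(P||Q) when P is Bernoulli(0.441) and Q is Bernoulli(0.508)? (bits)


KL = p*log2(p/q) + (1-p)*log2((1-p)/(1-q)) = 0.441*log2(0.441/0.508) + 0.559*log2(0.559/0.492) = 0.013

0.013 bits


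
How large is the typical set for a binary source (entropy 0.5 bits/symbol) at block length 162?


log2|A_typical| = nH = 162 * 0.5 = 81.0, so |A_typical| ~ 2^81.0 = 2.418e+24

2.418e+24


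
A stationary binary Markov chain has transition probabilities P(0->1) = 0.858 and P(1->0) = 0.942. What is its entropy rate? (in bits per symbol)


Stationary distribution: pi_0 = p10/(p01+p10) = 0.5233, pi_1 = 0.4767. Entropy rate H' = pi_0*H(p01) + pi_1*H(p10) = 0.5233*0.5895 + 0.4767*0.3195 = 0.4608

0.4608 bits/symbol


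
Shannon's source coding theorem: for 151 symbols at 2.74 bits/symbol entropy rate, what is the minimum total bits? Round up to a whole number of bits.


Minimum bits >= n * H = 151 * 2.74 = 413.74, rounded up to a whole number of bits = 414

414 bits


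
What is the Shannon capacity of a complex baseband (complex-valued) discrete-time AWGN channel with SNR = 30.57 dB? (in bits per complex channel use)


SNR_linear = 10^(30.57/10) = 1140.2498; C = log2(1 + SNR_linear) = log2(1 + 1140.2498) = 10.1564

10.1564 bits/channel use


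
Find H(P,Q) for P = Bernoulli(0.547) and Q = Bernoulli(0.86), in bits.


H(P,Q) = -p*log2(q) - (1-p)*log2(1-q). -0.547*log2(0.86) = 0.119023; -0.453*log2(0.14) = 1.284935. H(P,Q) = 0.119023 + 1.284935 = 1.404

1.404 bits


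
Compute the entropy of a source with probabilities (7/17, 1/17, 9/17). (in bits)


H = -sum(p_i * log2(p_i)). Terms: -(7/17)*log2(7/17) = 0.527103; -(1/17)*log2(1/17) = 0.240439; -(9/17)*log2(9/17) = 0.485755. H = 0.527103 + 0.240439 + 0.485755 = 1.2533

1.2533 bits


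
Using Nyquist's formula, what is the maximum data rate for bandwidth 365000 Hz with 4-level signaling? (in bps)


Rate = 2 * B * log2(M) = 2 * 365000 * 2.0 = 1460000.0

1460000.0 bps


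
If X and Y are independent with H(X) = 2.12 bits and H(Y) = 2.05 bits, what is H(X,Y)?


For independent variables, H(X,Y) = H(X) + H(Y) = 2.12 + 2.05 = 4.17

4.17 bits


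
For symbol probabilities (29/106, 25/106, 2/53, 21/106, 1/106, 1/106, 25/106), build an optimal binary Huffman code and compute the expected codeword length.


Huffman construction (repeatedly merge the two least-probable nodes; each merge adds 1 bit to every symbol beneath it): 1/106 + 1/106 = 1/53; 1/53 + 2/53 = 3/53; 3/53 + 21/106 = 27/106; 25/106 + 25/106 = 25/53; 27/106 + 29/106 = 28/53; 25/53 + 28/53 = 1. Resulting codeword lengths (in the order the probabilities were given): (2, 2, 4, 3, 5, 5, 2). L_avg = sum(p_i * l_i) = 29/106*2 + 25/106*2 + 2/53*4 + 21/106*3 + 1/106*5 + 1/106*5 + 25/106*2 = 247/106 = 2.3302

2.3302 bits


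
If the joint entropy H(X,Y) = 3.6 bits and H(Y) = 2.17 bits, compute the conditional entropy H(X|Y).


H(X|Y) = H(X,Y) - H(Y) = 3.6 - 2.17 = 1.43

1.43 bits


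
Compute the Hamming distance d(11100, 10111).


Count differing positions: . ^ . ^ ^ = 3 differences

3


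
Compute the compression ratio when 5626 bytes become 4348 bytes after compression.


Ratio = original / compressed = 5626 / 4348 = 1.2939

1.2939


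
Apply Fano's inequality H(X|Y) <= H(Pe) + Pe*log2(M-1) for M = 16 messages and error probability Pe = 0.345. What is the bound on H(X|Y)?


H(Pe) = -Pe*log2(Pe) - (1-Pe)*log2(1-Pe) = -0.345*log2(0.345) - 0.655*log2(0.655) = 0.529689 + 0.399834 = 0.9295. Pe*log2(M-1) = 0.345*log2(15) = 1.347877. Bound = H(Pe) + Pe*log2(M-1) = 0.529689 + 0.399834 + 1.347877 = 2.2774

2.2774 bits


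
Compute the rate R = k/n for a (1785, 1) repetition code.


Rate = k/n = 1/1785

1/1785


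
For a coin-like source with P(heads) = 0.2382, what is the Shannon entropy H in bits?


H = -p*log2(p) - (1-p)*log2(1-p). -0.2382*log2(0.2382) = 0.493016; -0.7618*log2(0.7618) = 0.299019. H = 0.493016 + 0.299019 = 0.792

0.792 bits


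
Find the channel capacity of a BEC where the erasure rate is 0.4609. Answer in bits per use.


C = 1 - epsilon = 1 - 0.4609 = 0.5391

0.5391 bits


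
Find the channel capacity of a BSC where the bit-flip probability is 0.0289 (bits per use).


H(p) = -p*log2(p) - (1-p)*log2(1-p) = -0.0289*log2(0.0289) - 0.9711*log2(0.9711) = 0.147760 + 0.041086 = 0.1888. C = 1 - H(p) = 1 - 0.1888 = 0.8112

0.8112 bits


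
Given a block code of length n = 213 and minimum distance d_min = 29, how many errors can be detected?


Detection capability = d_min - 1 = 29 - 1 = 28

28 errors


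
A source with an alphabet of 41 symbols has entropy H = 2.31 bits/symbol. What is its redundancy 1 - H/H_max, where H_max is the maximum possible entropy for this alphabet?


H_max = log2(K) = log2(41) = 5.3576 bits/symbol. Redundancy = 1 - H/H_max = 1 - 2.31/5.3576 = 1 - 0.4312 = 0.5688

0.5688


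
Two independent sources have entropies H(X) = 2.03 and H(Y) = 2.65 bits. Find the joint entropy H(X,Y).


For independent variables, H(X,Y) = H(X) + H(Y) = 2.03 + 2.65 = 4.68

4.68 bits


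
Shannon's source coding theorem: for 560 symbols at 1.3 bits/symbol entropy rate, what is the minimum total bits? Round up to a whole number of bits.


Minimum bits >= n * H = 560 * 1.3 = 728.0, rounded up to a whole number of bits = 728

728 bits


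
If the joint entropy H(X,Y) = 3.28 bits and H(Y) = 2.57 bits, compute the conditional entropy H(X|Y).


H(X|Y) = H(X,Y) - H(Y) = 3.28 - 2.57 = 0.71

0.71 bits


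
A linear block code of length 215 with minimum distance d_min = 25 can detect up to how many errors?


Detection capability = d_min - 1 = 25 - 1 = 24

24 errors


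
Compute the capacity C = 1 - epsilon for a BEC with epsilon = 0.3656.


C = 1 - epsilon = 1 - 0.3656 = 0.6344

0.6344 bits


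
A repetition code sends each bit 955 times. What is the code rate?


Rate = k/n = 1/955

1/955


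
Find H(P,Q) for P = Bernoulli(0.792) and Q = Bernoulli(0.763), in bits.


H(P,Q) = -p*log2(q) - (1-p)*log2(1-q). -0.792*log2(0.763) = 0.309074; -0.208*log2(0.237) = 0.432025. H(P,Q) = 0.309074 + 0.432025 = 0.7411

0.7411 bits


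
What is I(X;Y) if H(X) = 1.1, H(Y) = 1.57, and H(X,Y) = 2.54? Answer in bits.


I(X;Y) = H(X) + H(Y) - H(X,Y) = 1.1 + 1.57 - 2.54 = 0.13

0.13 bits


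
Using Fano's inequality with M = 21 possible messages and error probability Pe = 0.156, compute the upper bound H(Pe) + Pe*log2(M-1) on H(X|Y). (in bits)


H(Pe) = -Pe*log2(Pe) - (1-Pe)*log2(1-Pe) = -0.156*log2(0.156) - 0.844*log2(0.844) = 0.418140 + 0.206514 = 0.6247. Pe*log2(M-1) = 0.156*log2(20) = 0.674221. Bound = H(Pe) + Pe*log2(M-1) = 0.418140 + 0.206514 + 0.674221 = 1.2989

1.2989 bits


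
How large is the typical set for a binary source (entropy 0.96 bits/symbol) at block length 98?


log2|A_typical| = nH = 98 * 0.96 = 94.08, so |A_typical| ~ 2^94.08 = 2.094e+28

2.094e+28


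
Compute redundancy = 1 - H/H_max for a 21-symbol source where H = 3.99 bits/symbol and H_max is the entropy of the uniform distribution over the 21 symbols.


H_max = log2(K) = log2(21) = 4.3923 bits/symbol. Redundancy = 1 - H/H_max = 1 - 3.99/4.3923 = 1 - 0.9084 = 0.0916

0.0916


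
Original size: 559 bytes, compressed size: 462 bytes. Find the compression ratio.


Ratio = original / compressed = 559 / 462 = 1.21

1.21


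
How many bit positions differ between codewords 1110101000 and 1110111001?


Count differing positions: . . . . . ^ . . . ^ = 2 differences

2


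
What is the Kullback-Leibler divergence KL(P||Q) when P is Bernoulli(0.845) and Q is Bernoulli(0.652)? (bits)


KL = p*log2(p/q) + (1-p)*log2((1-p)/(1-q)) = 0.845*log2(0.845/0.652) + 0.155*log2(0.155/0.348) = 0.1352

0.1352 bits


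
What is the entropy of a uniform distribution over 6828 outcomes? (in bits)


H = log2(n) = log2(6828) = 12.7372

12.7372 bits


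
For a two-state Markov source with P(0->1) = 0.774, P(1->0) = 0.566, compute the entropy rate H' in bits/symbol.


Stationary distribution: pi_0 = p10/(p01+p10) = 0.4224, pi_1 = 0.5776. Entropy rate H' = pi_0*H(p01) + pi_1*H(p10) = 0.4224*0.771 + 0.5776*0.9874 = 0.896

0.896 bits/symbol


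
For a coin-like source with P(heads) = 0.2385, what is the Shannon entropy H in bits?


H = -p*log2(p) - (1-p)*log2(1-p). -0.2385*log2(0.2385) = 0.493203; -0.7615*log2(0.7615) = 0.299334. H = 0.493203 + 0.299334 = 0.7925

0.7925 bits


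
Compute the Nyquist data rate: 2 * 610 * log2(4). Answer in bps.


Rate = 2 * B * log2(M) = 2 * 610 * 2.0 = 2440.0

2440.0 bps


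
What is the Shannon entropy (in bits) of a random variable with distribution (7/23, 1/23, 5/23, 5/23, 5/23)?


H = -sum(p_i * log2(p_i)). Terms: -(7/23)*log2(7/23) = 0.522324; -(1/23)*log2(1/23) = 0.196677; -(5/23)*log2(5/23) = 0.478616; -(5/23)*log2(5/23) = 0.478616; -(5/23)*log2(5/23) = 0.478616. H = 0.522324 + 0.196677 + 0.478616 + 0.478616 + 0.478616 = 2.1548

2.1548 bits


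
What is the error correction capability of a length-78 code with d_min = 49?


Correction capability = floor((d-1)/2) = floor((49-1)/2) = 24

24 errors


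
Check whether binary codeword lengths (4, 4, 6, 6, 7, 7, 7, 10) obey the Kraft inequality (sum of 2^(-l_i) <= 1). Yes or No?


Kraft sum = sum(2^(-l_i)) = 0.1807, need <= 1. Result: satisfied (a binary prefix-free code with these lengths exists)

Yes


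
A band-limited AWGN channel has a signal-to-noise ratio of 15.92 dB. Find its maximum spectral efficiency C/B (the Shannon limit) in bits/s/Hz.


SNR_linear = 10^(15.92/10) = 39.0841; C/B = log2(1 + SNR_linear) = log2(1 + 39.0841) = 5.325

5.325 bits/s/Hz


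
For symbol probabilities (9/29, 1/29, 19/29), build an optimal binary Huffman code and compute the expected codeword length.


Huffman construction (repeatedly merge the two least-probable nodes; each merge adds 1 bit to every symbol beneath it): 1/29 + 9/29 = 10/29; 10/29 + 19/29 = 1. Resulting codeword lengths (in the order the probabilities were given): (2, 2, 1). L_avg = sum(p_i * l_i) = 9/29*2 + 1/29*2 + 19/29*1 = 39/29 = 1.3448

1.3448 bits


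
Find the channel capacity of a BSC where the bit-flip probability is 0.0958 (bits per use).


H(p) = -p*log2(p) - (1-p)*log2(1-p) = -0.0958*log2(0.0958) - 0.9042*log2(0.9042) = 0.324171 + 0.131368 = 0.4555. C = 1 - H(p) = 1 - 0.4555 = 0.5445

0.5445 bits


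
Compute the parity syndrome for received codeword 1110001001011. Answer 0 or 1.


Syndrome = XOR of all bits = 1 XOR 1 XOR 1 XOR 0 XOR 0 XOR 0 XOR 1 XOR 0 XOR 0 XOR 1 XOR 0 XOR 1 XOR 1 = 1

1


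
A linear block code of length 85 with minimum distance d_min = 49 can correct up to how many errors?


Correction capability = floor((d-1)/2) = floor((49-1)/2) = 24

24 errors


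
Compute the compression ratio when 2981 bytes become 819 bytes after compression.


Ratio = original / compressed = 2981 / 819 = 3.6398

3.6398


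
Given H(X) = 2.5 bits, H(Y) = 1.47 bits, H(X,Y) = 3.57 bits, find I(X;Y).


I(X;Y) = H(X) + H(Y) - H(X,Y) = 2.5 + 1.47 - 3.57 = 0.4

0.4 bits


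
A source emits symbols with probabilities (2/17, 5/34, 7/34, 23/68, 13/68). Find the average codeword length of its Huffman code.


Huffman construction (repeatedly merge the two least-probable nodes; each merge adds 1 bit to every symbol beneath it): 2/17 + 5/34 = 9/34; 13/68 + 7/34 = 27/68; 9/34 + 23/68 = 41/68; 27/68 + 41/68 = 1. Resulting codeword lengths (in the order the probabilities were given): (3, 3, 2, 2, 2). L_avg = sum(p_i * l_i) = 2/17*3 + 5/34*3 + 7/34*2 + 23/68*2 + 13/68*2 = 77/34 = 2.2647

2.2647 bits


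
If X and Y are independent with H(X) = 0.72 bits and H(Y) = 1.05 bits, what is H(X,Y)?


For independent variables, H(X,Y) = H(X) + H(Y) = 0.72 + 1.05 = 1.77

1.77 bits


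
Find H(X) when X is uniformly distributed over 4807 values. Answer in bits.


H = log2(n) = log2(4807) = 12.2309

12.2309 bits


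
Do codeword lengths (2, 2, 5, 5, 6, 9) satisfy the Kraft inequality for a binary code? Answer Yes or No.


Kraft sum = sum(2^(-l_i)) = 0.5801, need <= 1. Result: satisfied (a binary prefix-free code with these lengths exists)

Yes


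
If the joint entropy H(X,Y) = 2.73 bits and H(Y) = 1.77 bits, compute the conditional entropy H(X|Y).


H(X|Y) = H(X,Y) - H(Y) = 2.73 - 1.77 = 0.96

0.96 bits


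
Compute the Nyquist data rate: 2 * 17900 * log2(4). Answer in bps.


Rate = 2 * B * log2(M) = 2 * 17900 * 2.0 = 71600.0

71600.0 bps


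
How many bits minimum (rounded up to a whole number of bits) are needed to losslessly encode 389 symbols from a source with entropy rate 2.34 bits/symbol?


Minimum bits >= n * H = 389 * 2.34 = 910.26, rounded up to a whole number of bits = 911

911 bits


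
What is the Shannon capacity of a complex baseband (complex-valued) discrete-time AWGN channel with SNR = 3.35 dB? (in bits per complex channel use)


SNR_linear = 10^(3.35/10) = 2.1627; C = log2(1 + SNR_linear) = log2(1 + 2.1627) = 1.6612

1.6612 bits/channel use


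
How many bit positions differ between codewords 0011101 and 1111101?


Count differing positions: ^ ^ . . . . . = 2 differences

2


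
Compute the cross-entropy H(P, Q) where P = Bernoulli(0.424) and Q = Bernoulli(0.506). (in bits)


H(P,Q) = -p*log2(q) - (1-p)*log2(1-q). -0.424*log2(0.506) = 0.416703; -0.576*log2(0.494) = 0.586032. H(P,Q) = 0.416703 + 0.586032 = 1.0027

1.0027 bits


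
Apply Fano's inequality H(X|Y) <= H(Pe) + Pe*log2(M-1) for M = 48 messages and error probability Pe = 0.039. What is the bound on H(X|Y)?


H(Pe) = -Pe*log2(Pe) - (1-Pe)*log2(1-Pe) = -0.039*log2(0.039) - 0.961*log2(0.961) = 0.182535 + 0.055153 = 0.2377. Pe*log2(M-1) = 0.039*log2(47) = 0.216629. Bound = H(Pe) + Pe*log2(M-1) = 0.182535 + 0.055153 + 0.216629 = 0.4543

0.4543 bits


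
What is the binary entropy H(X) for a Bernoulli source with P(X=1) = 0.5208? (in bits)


H = -p*log2(p) - (1-p)*log2(1-p). -0.5208*log2(0.5208) = 0.490176; -0.4792*log2(0.4792) = 0.508575. H = 0.490176 + 0.508575 = 0.9988

0.9988 bits


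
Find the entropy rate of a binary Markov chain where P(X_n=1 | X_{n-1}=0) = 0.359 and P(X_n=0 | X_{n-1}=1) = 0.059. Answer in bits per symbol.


Stationary distribution: pi_0 = p10/(p01+p10) = 0.1411, pi_1 = 0.8589. Entropy rate H' = pi_0*H(p01) + pi_1*H(p10) = 0.1411*0.9418 + 0.8589*0.3235 = 0.4107

0.4107 bits/symbol


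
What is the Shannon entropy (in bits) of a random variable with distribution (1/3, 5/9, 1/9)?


H = -sum(p_i * log2(p_i)). Terms: -(1/3)*log2(1/3) = 0.528321; -(5/9)*log2(5/9) = 0.471109; -(1/9)*log2(1/9) = 0.352214. H = 0.528321 + 0.471109 + 0.352214 = 1.3516

1.3516 bits


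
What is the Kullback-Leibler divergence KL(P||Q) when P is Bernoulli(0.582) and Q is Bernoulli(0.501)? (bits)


KL = p*log2(p/q) + (1-p)*log2((1-p)/(1-q)) = 0.582*log2(0.582/0.501) + 0.418*log2(0.418/0.499) = 0.019

0.019 bits


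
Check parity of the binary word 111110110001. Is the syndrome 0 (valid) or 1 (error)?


Syndrome = XOR of all bits = 1 XOR 1 XOR 1 XOR 1 XOR 1 XOR 0 XOR 1 XOR 1 XOR 0 XOR 0 XOR 0 XOR 1 = 0

0


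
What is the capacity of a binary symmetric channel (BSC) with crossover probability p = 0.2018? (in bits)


H(p) = -p*log2(p) - (1-p)*log2(1-p) = -0.2018*log2(0.2018) - 0.7982*log2(0.7982) = 0.465957 + 0.259557 = 0.7255. C = 1 - H(p) = 1 - 0.7255 = 0.2745

0.2745 bits


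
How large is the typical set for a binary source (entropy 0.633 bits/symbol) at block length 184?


log2|A_typical| = nH = 184 * 0.633 = 116.472, so |A_typical| ~ 2^116.472 = 1.152e+35

1.152e+35


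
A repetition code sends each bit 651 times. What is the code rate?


Rate = k/n = 1/651

1/651


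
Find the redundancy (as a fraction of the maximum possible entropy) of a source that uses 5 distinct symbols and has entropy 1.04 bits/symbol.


H_max = log2(K) = log2(5) = 2.3219 bits/symbol. Redundancy = 1 - H/H_max = 1 - 1.04/2.3219 = 1 - 0.4479 = 0.5521

0.5521


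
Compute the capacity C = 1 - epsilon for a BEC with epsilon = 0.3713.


C = 1 - epsilon = 1 - 0.3713 = 0.6287

0.6287 bits


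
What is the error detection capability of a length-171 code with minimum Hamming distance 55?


Detection capability = d_min - 1 = 55 - 1 = 54

54 errors


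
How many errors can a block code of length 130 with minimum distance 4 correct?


Correction capability = floor((d-1)/2) = floor((4-1)/2) = 1

1 errors


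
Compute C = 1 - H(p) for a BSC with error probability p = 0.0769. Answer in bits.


H(p) = -p*log2(p) - (1-p)*log2(1-p) = -0.0769*log2(0.0769) - 0.9231*log2(0.9231) = 0.284597 + 0.106564 = 0.3912. C = 1 - H(p) = 1 - 0.3912 = 0.6088

0.6088 bits


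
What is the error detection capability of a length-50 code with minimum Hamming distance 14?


Detection capability = d_min - 1 = 14 - 1 = 13

13 errors


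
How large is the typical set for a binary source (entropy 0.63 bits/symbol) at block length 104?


log2|A_typical| = nH = 104 * 0.63 = 65.52, so |A_typical| ~ 2^65.52 = 5.290e+19

5.290e+19


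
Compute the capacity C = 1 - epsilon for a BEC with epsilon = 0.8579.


C = 1 - epsilon = 1 - 0.8579 = 0.1421

0.1421 bits


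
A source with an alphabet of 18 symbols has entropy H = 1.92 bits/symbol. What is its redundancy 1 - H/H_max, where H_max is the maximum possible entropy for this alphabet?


H_max = log2(K) = log2(18) = 4.1699 bits/symbol. Redundancy = 1 - H/H_max = 1 - 1.92/4.1699 = 1 - 0.4604 = 0.5396

0.5396


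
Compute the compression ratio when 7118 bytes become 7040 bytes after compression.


Ratio = original / compressed = 7118 / 7040 = 1.0111

1.0111


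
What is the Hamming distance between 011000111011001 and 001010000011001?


Count differing positions: . ^ . . ^ . ^ ^ ^ . . . . . . = 5 differences

5


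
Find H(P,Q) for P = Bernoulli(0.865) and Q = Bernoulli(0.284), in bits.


H(P,Q) = -p*log2(q) - (1-p)*log2(1-q). -0.865*log2(0.284) = 1.570872; -0.135*log2(0.716) = 0.065066. H(P,Q) = 1.570872 + 0.065066 = 1.6359

1.6359 bits


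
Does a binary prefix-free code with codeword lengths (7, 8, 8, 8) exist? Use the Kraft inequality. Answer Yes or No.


Kraft sum = sum(2^(-l_i)) = 0.0195, need <= 1. Result: satisfied (a binary prefix-free code with these lengths exists)

Yes


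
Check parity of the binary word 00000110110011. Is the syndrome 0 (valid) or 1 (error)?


Syndrome = XOR of all bits = 0 XOR 0 XOR 0 XOR 0 XOR 0 XOR 1 XOR 1 XOR 0 XOR 1 XOR 1 XOR 0 XOR 0 XOR 1 XOR 1 = 0

0


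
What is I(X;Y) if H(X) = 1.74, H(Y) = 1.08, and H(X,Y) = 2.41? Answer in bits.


I(X;Y) = H(X) + H(Y) - H(X,Y) = 1.74 + 1.08 - 2.41 = 0.41

0.41 bits


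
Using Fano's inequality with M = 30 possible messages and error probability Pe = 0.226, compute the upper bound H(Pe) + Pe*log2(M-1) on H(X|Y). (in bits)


H(Pe) = -Pe*log2(Pe) - (1-Pe)*log2(1-Pe) = -0.226*log2(0.226) - 0.774*log2(0.774) = 0.484907 + 0.286066 = 0.771. Pe*log2(M-1) = 0.226*log2(29) = 1.097904. Bound = H(Pe) + Pe*log2(M-1) = 0.484907 + 0.286066 + 1.097904 = 1.8689

1.8689 bits


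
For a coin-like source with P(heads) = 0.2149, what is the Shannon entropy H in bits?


H = -p*log2(p) - (1-p)*log2(1-p). -0.2149*log2(0.2149) = 0.476705; -0.7851*log2(0.7851) = 0.274040. H = 0.476705 + 0.274040 = 0.7507

0.7507 bits


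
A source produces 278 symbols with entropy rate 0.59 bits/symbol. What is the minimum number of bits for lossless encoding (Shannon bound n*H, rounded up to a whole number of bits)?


Minimum bits >= n * H = 278 * 0.59 = 164.02, rounded up to a whole number of bits = 165

165 bits


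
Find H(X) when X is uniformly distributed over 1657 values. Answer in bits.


H = log2(n) = log2(1657) = 10.6944

10.6944 bits


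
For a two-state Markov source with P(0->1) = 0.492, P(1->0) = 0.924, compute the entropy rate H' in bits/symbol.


Stationary distribution: pi_0 = p10/(p01+p10) = 0.6525, pi_1 = 0.3475. Entropy rate H' = pi_0*H(p01) + pi_1*H(p10) = 0.6525*0.9998 + 0.3475*0.3879 = 0.7872

0.7872 bits/symbol


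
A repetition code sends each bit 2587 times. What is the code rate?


Rate = k/n = 1/2587

1/2587


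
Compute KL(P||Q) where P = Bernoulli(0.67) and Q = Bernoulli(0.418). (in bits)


KL = p*log2(p/q) + (1-p)*log2((1-p)/(1-q)) = 0.67*log2(0.67/0.418) + 0.33*log2(0.33/0.582) = 0.1859

0.1859 bits


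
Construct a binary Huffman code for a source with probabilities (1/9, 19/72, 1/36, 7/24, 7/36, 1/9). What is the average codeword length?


Huffman construction (repeatedly merge the two least-probable nodes; each merge adds 1 bit to every symbol beneath it): 1/36 + 1/9 = 5/36; 1/9 + 5/36 = 1/4; 7/36 + 1/4 = 4/9; 19/72 + 7/24 = 5/9; 4/9 + 5/9 = 1. Resulting codeword lengths (in the order the probabilities were given): (4, 2, 4, 2, 2, 3). L_avg = sum(p_i * l_i) = 1/9*4 + 19/72*2 + 1/36*4 + 7/24*2 + 7/36*2 + 1/9*3 = 43/18 = 2.3889

2.3889 bits


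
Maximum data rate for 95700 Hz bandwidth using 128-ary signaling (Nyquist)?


Rate = 2 * B * log2(M) = 2 * 95700 * 7.0 = 1339800.0

1339800.0 bps


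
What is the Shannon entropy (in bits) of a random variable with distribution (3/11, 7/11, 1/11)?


H = -sum(p_i * log2(p_i)). Terms: -(3/11)*log2(3/11) = 0.511219; -(7/11)*log2(7/11) = 0.414958; -(1/11)*log2(1/11) = 0.314494. H = 0.511219 + 0.414958 + 0.314494 = 1.2407

1.2407 bits


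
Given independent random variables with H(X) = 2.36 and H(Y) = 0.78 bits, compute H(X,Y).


For independent variables, H(X,Y) = H(X) + H(Y) = 2.36 + 0.78 = 3.14

3.14 bits


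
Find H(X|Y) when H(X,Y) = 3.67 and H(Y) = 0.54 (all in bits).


H(X|Y) = H(X,Y) - H(Y) = 3.67 - 0.54 = 3.13

3.13 bits


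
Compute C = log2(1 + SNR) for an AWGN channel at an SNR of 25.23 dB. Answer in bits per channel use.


SNR_linear = 10^(25.23/10) = 333.4264; C = log2(1 + SNR_linear) = log2(1 + 333.4264) = 8.3855

8.3855 bits/channel use


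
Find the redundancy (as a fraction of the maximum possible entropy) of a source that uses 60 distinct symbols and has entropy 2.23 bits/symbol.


H_max = log2(K) = log2(60) = 5.9069 bits/symbol. Redundancy = 1 - H/H_max = 1 - 2.23/5.9069 = 1 - 0.3775 = 0.6225

0.6225


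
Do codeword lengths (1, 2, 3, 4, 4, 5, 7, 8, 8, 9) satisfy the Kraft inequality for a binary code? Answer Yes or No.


Kraft sum = sum(2^(-l_i)) = 1.0488, need <= 1. Result: violated (a binary prefix-free code with these lengths cannot exist)

No


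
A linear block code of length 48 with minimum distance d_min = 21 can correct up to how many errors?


Correction capability = floor((d-1)/2) = floor((21-1)/2) = 10

10 errors


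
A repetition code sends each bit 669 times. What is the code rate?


Rate = k/n = 1/669

1/669


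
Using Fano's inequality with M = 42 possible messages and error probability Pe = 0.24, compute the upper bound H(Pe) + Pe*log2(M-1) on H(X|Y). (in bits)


H(Pe) = -Pe*log2(Pe) - (1-Pe)*log2(1-Pe) = -0.24*log2(0.24) - 0.76*log2(0.76) = 0.494134 + 0.300906 = 0.795. Pe*log2(M-1) = 0.24*log2(41) = 1.285812. Bound = H(Pe) + Pe*log2(M-1) = 0.494134 + 0.300906 + 1.285812 = 2.0809

2.0809 bits


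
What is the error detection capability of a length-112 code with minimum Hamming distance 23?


Detection capability = d_min - 1 = 23 - 1 = 22

22 errors


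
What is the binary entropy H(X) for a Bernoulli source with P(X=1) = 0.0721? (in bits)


H = -p*log2(p) - (1-p)*log2(1-p). -0.0721*log2(0.0721) = 0.273537; -0.9279*log2(0.9279) = 0.100175. H = 0.273537 + 0.100175 = 0.3737

0.3737 bits


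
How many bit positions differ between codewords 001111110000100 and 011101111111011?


Count differing positions: . ^ . . ^ . . . ^ ^ ^ ^ ^ ^ ^ = 9 differences

9


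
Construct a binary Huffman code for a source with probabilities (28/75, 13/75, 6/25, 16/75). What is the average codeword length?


Huffman construction (repeatedly merge the two least-probable nodes; each merge adds 1 bit to every symbol beneath it): 13/75 + 16/75 = 29/75; 6/25 + 28/75 = 46/75; 29/75 + 46/75 = 1. Resulting codeword lengths (in the order the probabilities were given): (2, 2, 2, 2). L_avg = sum(p_i * l_i) = 28/75*2 + 13/75*2 + 6/25*2 + 16/75*2 = 2

2.0 bits


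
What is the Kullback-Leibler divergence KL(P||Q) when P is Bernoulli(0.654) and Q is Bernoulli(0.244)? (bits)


KL = p*log2(p/q) + (1-p)*log2((1-p)/(1-q)) = 0.654*log2(0.654/0.244) + 0.346*log2(0.346/0.756) = 0.5401

0.5401 bits


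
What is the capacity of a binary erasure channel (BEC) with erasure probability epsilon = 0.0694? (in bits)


C = 1 - epsilon = 1 - 0.0694 = 0.9306

0.9306 bits


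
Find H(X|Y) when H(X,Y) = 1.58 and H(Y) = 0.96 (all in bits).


H(X|Y) = H(X,Y) - H(Y) = 1.58 - 0.96 = 0.62

0.62 bits


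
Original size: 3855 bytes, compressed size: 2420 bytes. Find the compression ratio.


Ratio = original / compressed = 3855 / 2420 = 1.593

1.593


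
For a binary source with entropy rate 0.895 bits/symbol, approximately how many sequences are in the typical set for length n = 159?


log2|A_typical| = nH = 159 * 0.895 = 142.305, so |A_typical| ~ 2^142.305 = 6.888e+42

6.888e+42


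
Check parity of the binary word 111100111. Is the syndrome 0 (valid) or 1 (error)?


Syndrome = XOR of all bits = 1 XOR 1 XOR 1 XOR 1 XOR 0 XOR 0 XOR 1 XOR 1 XOR 1 = 1

1


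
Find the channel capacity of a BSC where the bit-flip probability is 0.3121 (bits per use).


H(p) = -p*log2(p) - (1-p)*log2(1-p) = -0.3121*log2(0.3121) - 0.6879*log2(0.6879) = 0.524303 + 0.371280 = 0.8956. C = 1 - H(p) = 1 - 0.8956 = 0.1044

0.1044 bits


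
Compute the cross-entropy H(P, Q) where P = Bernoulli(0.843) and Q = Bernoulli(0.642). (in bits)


H(P,Q) = -p*log2(q) - (1-p)*log2(1-q). -0.843*log2(0.642) = 0.538976; -0.157*log2(0.358) = 0.232669. H(P,Q) = 0.538976 + 0.232669 = 0.7716

0.7716 bits


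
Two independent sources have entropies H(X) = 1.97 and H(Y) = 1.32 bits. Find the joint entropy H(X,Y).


For independent variables, H(X,Y) = H(X) + H(Y) = 1.97 + 1.32 = 3.29

3.29 bits


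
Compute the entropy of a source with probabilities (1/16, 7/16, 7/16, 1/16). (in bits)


H = -sum(p_i * log2(p_i)). Terms: -(1/16)*log2(1/16) = 0.250000; -(7/16)*log2(7/16) = 0.521782; -(7/16)*log2(7/16) = 0.521782; -(1/16)*log2(1/16) = 0.250000. H = 0.250000 + 0.521782 + 0.521782 + 0.250000 = 1.5436

1.5436 bits
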